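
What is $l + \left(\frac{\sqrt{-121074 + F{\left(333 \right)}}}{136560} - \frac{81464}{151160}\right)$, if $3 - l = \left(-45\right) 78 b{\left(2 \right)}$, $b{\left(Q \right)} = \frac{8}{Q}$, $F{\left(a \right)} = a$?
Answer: $\frac{265332302}{18895} + \frac{i \sqrt{120741}}{136560} \approx 14042.0 + 0.0025445 i$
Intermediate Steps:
$l = 14043$ ($l = 3 - \left(-45\right) 78 \cdot \frac{8}{2} = 3 - - 3510 \cdot 8 \cdot \frac{1}{2} = 3 - \left(-3510\right) 4 = 3 - -14040 = 3 + 14040 = 14043$)
$l + \left(\frac{\sqrt{-121074 + F{\left(333 \right)}}}{136560} - \frac{81464}{151160}\right) = 14043 + \left(\frac{\sqrt{-121074 + 333}}{136560} - \frac{81464}{151160}\right) = 14043 + \left(\sqrt{-120741} \cdot \frac{1}{136560} - \frac{10183}{18895}\right) = 14043 - \left(\frac{10183}{18895} - i \sqrt{120741} \cdot \frac{1}{136560}\right) = 14043 - \left(\frac{10183}{18895} - \frac{i \sqrt{120741}}{136560}\right) = \frac{265332302}{18895} + \frac{i \sqrt{120741}}{136560}$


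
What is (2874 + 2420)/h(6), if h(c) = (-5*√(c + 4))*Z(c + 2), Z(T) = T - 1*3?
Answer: -2647*√10/125 ≈ -66.964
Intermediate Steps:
Z(T) = -3 + T (Z(T) = T - 3 = -3 + T)
h(c) = -5*√(4 + c)*(-1 + c) (h(c) = (-5*√(c + 4))*(-3 + (c + 2)) = (-5*√(4 + c))*(-3 + (2 + c)) = (-5*√(4 + c))*(-1 + c) = -5*√(4 + c)*(-1 + c))
(2874 + 2420)/h(6) = (2874 + 2420)/((5*√(4 + 6)*(1 - 1*6))) = 5294/((5*√10*(1 - 6))) = 5294/((5*√10*(-5))) = 5294/((-25*√10)) = 5294*(-√10/250) = -2647*√10/125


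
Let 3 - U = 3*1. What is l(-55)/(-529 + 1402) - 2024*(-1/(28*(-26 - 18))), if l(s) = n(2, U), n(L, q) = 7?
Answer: -19981/12222 ≈ -1.6348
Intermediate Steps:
U = 0 (U = 3 - 3 = 0)
l(s) = 7
l(-55)/(-529 + 1402) - 2024*(-1/(28*(-26 - 18))) = 7/(-529 + 1402) - 2024*(-1/(28*(-26 - 18))) = 7/873 - 2024/((-28*(-44))) = 7*(1/873) - 2024/1232 = 7/873 - 2024*1/1232 = 7/873 - 23/14 = -19981/12222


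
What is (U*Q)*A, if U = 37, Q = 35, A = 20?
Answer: 25900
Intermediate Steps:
(U*Q)*A = (37*35)*20 = 1295*20 = 25900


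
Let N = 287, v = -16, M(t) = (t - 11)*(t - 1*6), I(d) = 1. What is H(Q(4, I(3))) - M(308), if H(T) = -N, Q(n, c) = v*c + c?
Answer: -89981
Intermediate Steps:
M(t) = (-11 + t)*(-6 + t) (M(t) = (-11 + t)*(t - 6) = (-11 + t)*(-6 + t))
Q(n, c) = -15*c (Q(n, c) = -16*c + c = -15*c)
H(T) = -287 (H(T) = -1*287 = -287)
H(Q(4, I(3))) - M(308) = -287 - (66 + 308**2 - 17*308) = -287 - (66 + 94864 - 5236) = -287 - 1*89694 = -287 - 89694 = -89981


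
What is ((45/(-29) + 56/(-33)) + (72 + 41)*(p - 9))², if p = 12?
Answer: 103242686596/915849 ≈ 1.1273e+5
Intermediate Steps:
((45/(-29) + 56/(-33)) + (72 + 41)*(p - 9))² = ((45/(-29) + 56/(-33)) + (72 + 41)*(12 - 9))² = ((45*(-1/29) + 56*(-1/33)) + 113*3)² = ((-45/29 - 56/33) + 339)² = (-3109/957 + 339)² = (321314/957)² = 103242686596/915849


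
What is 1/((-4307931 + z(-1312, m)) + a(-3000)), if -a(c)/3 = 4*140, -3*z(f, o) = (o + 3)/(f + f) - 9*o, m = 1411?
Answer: -3936/16945967101 ≈ -2.3227e-7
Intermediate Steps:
z(f, o) = 3*o - (3 + o)/(6*f) (z(f, o) = -((o + 3)/(f + f) - 9*o)/3 = -((3 + o)/((2*f)) - 9*o)/3 = -((3 + o)*(1/(2*f)) - 9*o)/3 = -((3 + o)/(2*f) - 9*o)/3 = -(-9*o + (3 + o)/(2*f))/3 = 3*o - (3 + o)/(6*f))
a(c) = -1680 (a(c) = -12*140 = -3*560 = -1680)
1/((-4307931 + z(-1312, m)) + a(-3000)) = 1/((-4307931 + (⅙)*(-3 - 1*1411 + 18*(-1312)*1411)/(-1312)) - 1680) = 1/((-4307931 + (⅙)*(-1/1312)*(-3 - 1411 - 33322176)) - 1680) = 1/((-4307931 + (⅙)*(-1/1312)*(-33323590)) - 1680) = 1/((-4307931 + 16661795/3936) - 1680) = 1/(-16939354621/3936 - 1680) = 1/(-16945967101/3936) = -3936/16945967101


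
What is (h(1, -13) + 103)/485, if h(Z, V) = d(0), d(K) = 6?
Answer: 109/485 ≈ 0.22474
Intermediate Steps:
h(Z, V) = 6
(h(1, -13) + 103)/485 = (6 + 103)/485 = 109*(1/485) = 109/485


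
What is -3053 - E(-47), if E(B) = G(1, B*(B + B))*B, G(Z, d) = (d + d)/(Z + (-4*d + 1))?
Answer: -27180901/8835 ≈ -3076.5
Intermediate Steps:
G(Z, d) = 2*d/(1 + Z - 4*d) (G(Z, d) = (2*d)/(Z + (1 - 4*d)) = (2*d)/(1 + Z - 4*d) = 2*d/(1 + Z - 4*d))
E(B) = 4*B³/(2 - 8*B²) (E(B) = (2*(B*(B + B))/(1 + 1 - 4*B*(B + B)))*B = (2*(B*(2*B))/(1 + 1 - 4*B*2*B))*B = (2*(2*B²)/(1 + 1 - 8*B²))*B = (2*(2*B²)/(2 - 8*B²))*B = (4*B²/(2 - 8*B²))*B = 4*B³/(2 - 8*B²))
-3053 - E(-47) = -3053 - 2*(-47)³/(1 - 4*(-47)²) = -3053 - 2*(-103823)/(1 - 4*2209) = -3053 - 2*(-103823)/(1 - 8836) = -3053 - 2*(-103823)/(-8835) = -3053 - 2*(-103823)*(-1)/8835 = -3053 - 1*207646/8835 = -3053 - 207646/8835 = -27180901/8835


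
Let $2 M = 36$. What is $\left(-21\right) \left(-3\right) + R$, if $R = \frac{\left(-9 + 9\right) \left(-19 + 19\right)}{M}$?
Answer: $63$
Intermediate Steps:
$M = 18$ ($M = \frac{1}{2} \cdot 36 = 18$)
$R = 0$ ($R = \frac{\left(-9 + 9\right) \left(-19 + 19\right)}{18} = 0 \cdot 0 \cdot \frac{1}{18} = 0 \cdot \frac{1}{18} = 0$)
$\left(-21\right) \left(-3\right) + R = \left(-21\right) \left(-3\right) + 0 = 63 + 0 = 63$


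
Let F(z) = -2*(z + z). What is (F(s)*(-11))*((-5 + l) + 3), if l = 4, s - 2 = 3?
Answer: 440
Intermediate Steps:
s = 5 (s = 2 + 3 = 5)
F(z) = -4*z
(F(s)*(-11))*((-5 + l) + 3) = (-4*5*(-11))*((-5 + 4) + 3) = (-20*(-11))*(-1 + 3) = 220*2 = 440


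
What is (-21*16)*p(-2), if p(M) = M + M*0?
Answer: 672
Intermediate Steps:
p(M) = M (p(M) = M + 0 = M)
(-21*16)*p(-2) = -21*16*(-2) = -336*(-2) = 672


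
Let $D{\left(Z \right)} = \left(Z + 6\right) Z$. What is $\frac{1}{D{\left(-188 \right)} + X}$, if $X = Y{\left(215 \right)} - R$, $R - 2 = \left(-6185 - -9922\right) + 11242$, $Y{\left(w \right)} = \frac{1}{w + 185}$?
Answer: $\frac{400}{7694001} \approx 5.1989 \cdot 10^{-5}$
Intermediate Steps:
$Y{\left(w \right)} = \frac{1}{185 + w}$
$R = 14981$ ($R = 2 + \left(\left(-6185 - -9922\right) + 11242\right) = 2 + \left(\left(-6185 + 9922\right) + 11242\right) = 2 + \left(3737 + 11242\right) = 2 + 14979 = 14981$)
$X = - \frac{5992399}{400}$ ($X = \frac{1}{185 + 215} - 14981 = \frac{1}{400} - 14981 = - \frac{5992399}{400} \approx -14981.0$)
$D{\left(Z \right)} = Z \left(6 + Z\right)$ ($D{\left(Z \right)} = \left(6 + Z\right) Z = Z \left(6 + Z\right)$)
$\frac{1}{D{\left(-188 \right)} + X} = \frac{1}{- 188 \left(6 - 188\right) - \frac{5992399}{400}} = \frac{1}{\left(-188\right) \left(-182\right) - \frac{5992399}{400}} = \frac{1}{34216 - \frac{5992399}{400}} = \frac{1}{\frac{7694001}{400}} = \frac{400}{7694001}$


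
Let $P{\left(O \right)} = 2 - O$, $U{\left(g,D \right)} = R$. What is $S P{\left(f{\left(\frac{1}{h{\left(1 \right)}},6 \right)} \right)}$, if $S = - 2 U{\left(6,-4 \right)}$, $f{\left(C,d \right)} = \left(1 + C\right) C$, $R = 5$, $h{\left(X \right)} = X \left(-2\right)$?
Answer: $- \frac{45}{2} \approx -22.5$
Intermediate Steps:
$h{\left(X \right)} = - 2 X$
$U{\left(g,D \right)} = 5$
$f{\left(C,d \right)} = C \left(1 + C\right)$
$S = -10$ ($S = \left(-2\right) 5 = -10$)
$S P{\left(f{\left(\frac{1}{h{\left(1 \right)}},6 \right)} \right)} = - 10 \left(2 - \frac{1 + \frac{1}{\left(-2\right) 1}}{\left(-2\right) 1}\right) = - 10 \left(2 - \frac{1 + \frac{1}{-2}}{-2}\right) = - 10 \left(2 - - \frac{1 - \frac{1}{2}}{2}\right) = - 10 \left(2 - \left(- \frac{1}{2}\right) \frac{1}{2}\right) = - 10 \left(2 - - \frac{1}{4}\right) = - 10 \left(2 + \frac{1}{4}\right) = \left(-10\right) \frac{9}{4} = - \frac{45}{2}$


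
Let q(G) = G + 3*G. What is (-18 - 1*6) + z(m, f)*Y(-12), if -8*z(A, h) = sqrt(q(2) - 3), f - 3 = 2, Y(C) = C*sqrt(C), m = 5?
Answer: -24 + 3*I*sqrt(15) ≈ -24.0 + 11.619*I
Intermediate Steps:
q(G) = 4*G
Y(C) = C**(3/2)
f = 5 (f = 3 + 2 = 5)
z(A, h) = -sqrt(5)/8 (z(A, h) = -sqrt(4*2 - 3)/8 = -sqrt(8 - 3)/8 = -sqrt(5)/8)
(-18 - 1*6) + z(m, f)*Y(-12) = (-18 - 1*6) + (-sqrt(5)/8)*(-12)**(3/2) = (-18 - 6) + (-sqrt(5)/8)*(-24*I*sqrt(3)) = -24 + 3*I*sqrt(15)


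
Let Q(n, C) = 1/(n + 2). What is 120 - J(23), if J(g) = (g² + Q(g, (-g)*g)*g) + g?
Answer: -10823/25 ≈ -432.92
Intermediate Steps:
Q(n, C) = 1/(2 + n)
J(g) = g + g² + g/(2 + g) (J(g) = (g² + g/(2 + g)) + g = g + g² + g/(2 + g))
120 - J(23) = 120 - 23*(1 + (1 + 23)*(2 + 23))/(2 + 23) = 120 - 23*(1 + 24*25)/25 = 120 - 23*(1 + 600)/25 = 120 - 23*601/25 = 120 - 1*13823/25 = 120 - 13823/25 = -10823/25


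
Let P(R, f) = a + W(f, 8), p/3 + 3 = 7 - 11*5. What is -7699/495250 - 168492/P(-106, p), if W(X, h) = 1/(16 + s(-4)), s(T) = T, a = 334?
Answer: -52704148489/104497750 ≈ -504.36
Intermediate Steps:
p = -153 (p = -9 + 3*(7 - 11*5) = -9 + 3*(7 - 55) = -9 + 3*(-48) = -9 - 144 = -153)
W(X, h) = 1/12 (W(X, h) = 1/(16 - 4) = 1/12)
P(R, f) = 4009/12 (P(R, f) = 334 + 1/12 = 4009/12)
-7699/495250 - 168492/P(-106, p) = -7699/495250 - 168492/4009/12 = -7699*1/495250 - 168492*12/4009 = -7699/495250 - 106416/211 = -52704148489/104497750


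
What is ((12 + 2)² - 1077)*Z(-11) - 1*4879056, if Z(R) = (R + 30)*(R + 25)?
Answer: -5113402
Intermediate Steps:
Z(R) = (25 + R)*(30 + R) (Z(R) = (30 + R)*(25 + R) = (25 + R)*(30 + R))
((12 + 2)² - 1077)*Z(-11) - 1*4879056 = ((12 + 2)² - 1077)*(750 + (-11)² + 55*(-11)) - 1*4879056 = (14² - 1077)*(750 + 121 - 605) - 4879056 = (196 - 1077)*266 - 4879056 = -881*266 - 4879056 = -234346 - 4879056 = -5113402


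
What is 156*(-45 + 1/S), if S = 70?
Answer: -245622/35 ≈ -7017.8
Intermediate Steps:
156*(-45 + 1/S) = 156*(-45 + 1/70) = 156*(-3149/70) = -245622/35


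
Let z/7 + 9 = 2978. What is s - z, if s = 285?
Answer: -20498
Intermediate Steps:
z = 20783 (z = -63 + 7*2978 = -63 + 20846 = 20783)
s - z = 285 - 1*20783 = 285 - 20783 = -20498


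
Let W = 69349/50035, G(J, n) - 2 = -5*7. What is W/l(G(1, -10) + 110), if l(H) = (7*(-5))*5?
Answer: -9907/1250875 ≈ -0.0079201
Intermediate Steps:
G(J, n) = -33 (G(J, n) = 2 - 5*7 = 2 - 35 = -33)
W = 69349/50035 (W = 69349*(1/50035) = 69349/50035 ≈ 1.3860)
l(H) = -175 (l(H) = -35*5 = -175)
W/l(G(1, -10) + 110) = (69349/50035)/(-175) = (69349/50035)*(-1/175) = -9907/1250875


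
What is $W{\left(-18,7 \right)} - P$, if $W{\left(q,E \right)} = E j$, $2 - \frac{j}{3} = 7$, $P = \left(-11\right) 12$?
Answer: $27$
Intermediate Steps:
$P = -132$
$j = -15$ ($j = 6 - 21 = -15$)
$W{\left(q,E \right)} = - 15 E$ ($W{\left(q,E \right)} = E \left(-15\right) = - 15 E$)
$W{\left(-18,7 \right)} - P = \left(-15\right) 7 - -132 = -105 + 132 = 27$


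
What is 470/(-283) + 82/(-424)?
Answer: -111243/59996 ≈ -1.8542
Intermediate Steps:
470/(-283) + 82/(-424) = 470*(-1/283) + 82*(-1/424) = -470/283 - 41/212 = -111243/59996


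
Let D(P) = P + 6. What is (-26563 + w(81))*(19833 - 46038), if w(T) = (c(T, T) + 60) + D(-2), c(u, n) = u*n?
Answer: 522475290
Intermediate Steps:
D(P) = 6 + P
c(u, n) = n*u
w(T) = 64 + T**2 (w(T) = (T*T + 60) + (6 - 2) = (T**2 + 60) + 4 = (60 + T**2) + 4 = 64 + T**2)
(-26563 + w(81))*(19833 - 46038) = (-26563 + (64 + 81**2))*(19833 - 46038) = (-26563 + (64 + 6561))*(-26205) = (-26563 + 6625)*(-26205) = -19938*(-26205) = 522475290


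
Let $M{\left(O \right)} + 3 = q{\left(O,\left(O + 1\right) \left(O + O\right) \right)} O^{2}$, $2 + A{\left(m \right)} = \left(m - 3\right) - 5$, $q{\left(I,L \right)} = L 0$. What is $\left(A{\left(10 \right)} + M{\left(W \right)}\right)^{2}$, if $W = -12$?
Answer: $9$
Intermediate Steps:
$q{\left(I,L \right)} = 0$
$A{\left(m \right)} = -10 + m$ ($A{\left(m \right)} = -2 + \left(\left(m - 3\right) - 5\right) = -2 + \left(\left(-3 + m\right) - 5\right) = -2 + \left(-8 + m\right) = -10 + m$)
$M{\left(O \right)} = -3$ ($M{\left(O \right)} = -3 + 0 O^{2} = -3 + 0 = -3$)
$\left(A{\left(10 \right)} + M{\left(W \right)}\right)^{2} = \left(\left(-10 + 10\right) - 3\right)^{2} = \left(0 - 3\right)^{2} = \left(-3\right)^{2} = 9$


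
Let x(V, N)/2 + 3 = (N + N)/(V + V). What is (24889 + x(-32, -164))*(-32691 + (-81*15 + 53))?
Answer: -3370844769/4 ≈ -8.4271e+8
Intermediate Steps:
x(V, N) = -6 + 2*N/V (x(V, N) = -6 + 2*((N + N)/(V + V)) = -6 + 2*((2*N)/((2*V))) = -6 + 2*((2*N)*(1/(2*V))) = -6 + 2*(N/V) = -6 + 2*N/V)
(24889 + x(-32, -164))*(-32691 + (-81*15 + 53)) = (24889 + (-6 + 2*(-164)/(-32)))*(-32691 + (-81*15 + 53)) = (24889 + (-6 + 2*(-164)*(-1/32)))*(-32691 + (-1215 + 53)) = (24889 + (-6 + 41/4))*(-32691 - 1162) = (24889 + 17/4)*(-33853) = (99573/4)*(-33853) = -3370844769/4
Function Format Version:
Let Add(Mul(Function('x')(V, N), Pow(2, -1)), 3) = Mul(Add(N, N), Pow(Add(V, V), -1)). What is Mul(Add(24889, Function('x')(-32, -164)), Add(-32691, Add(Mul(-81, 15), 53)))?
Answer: Rational(-3370844769, 4) ≈ -8.4271e+8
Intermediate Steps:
Function('x')(V, N) = Add(-6, Mul(2, N, Pow(V, -1))) (Function('x')(V, N) = Add(-6, Mul(2, Mul(Add(N, N), Pow(Add(V, V), -1)))) = Add(-6, Mul(2, Mul(Mul(2, N), Pow(Mul(2, V), -1)))) = Add(-6, Mul(2, Mul(Mul(2, N), Mul(Rational(1, 2), Pow(V, -1))))) = Add(-6, Mul(2, Mul(N, Pow(V, -1)))) = Add(-6, Mul(2, N, Pow(V, -1))))
Mul(Add(24889, Function('x')(-32, -164)), Add(-32691, Add(Mul(-81, 15), 53))) = Mul(Add(24889, Add(-6, Mul(2, -164, Pow(-32, -1)))), Add(-32691, Add(Mul(-81, 15), 53))) = Mul(Add(24889, Add(-6, Mul(2, -164, Rational(-1, 32)))), Add(-32691, Add(-1215, 53))) = Mul(Add(24889, Add(-6, Rational(41, 4))), Add(-32691, -1162)) = Mul(Add(24889, Rational(17, 4)), -33853) = Mul(Rational(99573, 4), -33853) = Rational(-3370844769, 4)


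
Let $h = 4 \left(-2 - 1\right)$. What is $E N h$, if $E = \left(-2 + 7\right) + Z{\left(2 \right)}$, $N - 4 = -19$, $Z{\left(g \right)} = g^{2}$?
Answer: $1620$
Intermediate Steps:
$N = -15$ ($N = 4 - 19 = -15$)
$h = -12$ ($h = 4 \left(-3\right) = -12$)
$E = 9$ ($E = \left(-2 + 7\right) + 2^{2} = 5 + 4 = 9$)
$E N h = 9 \left(-15\right) \left(-12\right) = \left(-135\right) \left(-12\right) = 1620$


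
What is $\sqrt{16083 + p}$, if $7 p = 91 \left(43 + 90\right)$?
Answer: $2 \sqrt{4453} \approx 133.46$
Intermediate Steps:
$p = 1729$ ($p = \frac{91 \left(43 + 90\right)}{7} = \frac{91 \cdot 133}{7} = \frac{1}{7} \cdot 12103 = 1729$)
$\sqrt{16083 + p} = \sqrt{16083 + 1729} = \sqrt{17812} = 2 \sqrt{4453}$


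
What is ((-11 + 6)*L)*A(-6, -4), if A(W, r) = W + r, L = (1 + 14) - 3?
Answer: 600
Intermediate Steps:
L = 12 (L = 15 - 3 = 12)
((-11 + 6)*L)*A(-6, -4) = ((-11 + 6)*12)*(-6 - 4) = -5*12*(-10) = -60*(-10) = 600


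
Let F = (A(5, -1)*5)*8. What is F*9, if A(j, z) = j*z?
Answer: -1800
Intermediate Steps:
F = -200 (F = ((5*(-1))*5)*8 = -5*5*8 = -25*8 = -200)
F*9 = -200*9 = -1800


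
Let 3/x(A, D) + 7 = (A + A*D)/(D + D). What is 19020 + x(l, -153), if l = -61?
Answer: 108546681/5707 ≈ 19020.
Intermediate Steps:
x(A, D) = 3/(-7 + (A + A*D)/(2*D)) (x(A, D) = 3/(-7 + (A + A*D)/(D + D)) = 3/(-7 + (A + A*D)/((2*D))) = 3/(-7 + (A + A*D)*(1/(2*D))) = 3/(-7 + (A + A*D)/(2*D)))
19020 + x(l, -153) = 19020 + 6*(-153)/(-61 - 14*(-153) - 61*(-153)) = 19020 + 6*(-153)/(-61 + 2142 + 9333) = 19020 + 6*(-153)/11414 = 19020 + 6*(-153)*(1/11414) = 19020 - 459/5707 = 108546681/5707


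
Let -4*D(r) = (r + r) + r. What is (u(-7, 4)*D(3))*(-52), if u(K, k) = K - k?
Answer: -1287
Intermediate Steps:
D(r) = -3*r/4 (D(r) = -((r + r) + r)/4 = -(2*r + r)/4 = -3*r/4)
(u(-7, 4)*D(3))*(-52) = ((-7 - 1*4)*(-3/4*3))*(-52) = ((-7 - 4)*(-9/4))*(-52) = -11*(-9/4)*(-52) = (99/4)*(-52) = -1287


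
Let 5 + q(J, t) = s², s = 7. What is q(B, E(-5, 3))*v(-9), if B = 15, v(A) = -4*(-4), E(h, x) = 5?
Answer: 704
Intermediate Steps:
v(A) = 16
q(J, t) = 44 (q(J, t) = -5 + 7² = -5 + 49 = 44)
q(B, E(-5, 3))*v(-9) = 44*16 = 704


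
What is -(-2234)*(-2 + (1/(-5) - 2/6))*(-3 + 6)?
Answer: -84892/5 ≈ -16978.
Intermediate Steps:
-(-2234)*(-2 + (1/(-5) - 2/6))*(-3 + 6) = -(-2234)*(-2 + (1*(-1/5) - 2*1/6))*3 = -(-2234)*(-2 + (-1/5 - 1/3))*3 = -(-2234)*(-2 - 8/15)*3 = -(-2234)*(-38/15*3) = -(-2234)*(-38)/5 = -1117*76/5 = -84892/5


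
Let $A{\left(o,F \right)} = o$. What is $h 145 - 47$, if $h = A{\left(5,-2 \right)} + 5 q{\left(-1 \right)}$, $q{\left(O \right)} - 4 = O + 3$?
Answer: $5028$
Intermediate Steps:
$q{\left(O \right)} = 7 + O$ ($q{\left(O \right)} = 4 + \left(O + 3\right) = 4 + \left(3 + O\right) = 7 + O$)
$h = 35$ ($h = 5 + 5 \left(7 - 1\right) = 5 + 5 \cdot 6 = 5 + 30 = 35$)
$h 145 - 47 = 35 \cdot 145 - 47 = 5075 - 47 = 5028$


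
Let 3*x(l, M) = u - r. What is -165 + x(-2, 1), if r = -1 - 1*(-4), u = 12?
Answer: -162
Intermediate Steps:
r = 3 (r = -1 + 4 = 3)
x(l, M) = 3 (x(l, M) = (12 - 1*3)/3 = (12 - 3)/3 = (⅓)*9 = 3)
-165 + x(-2, 1) = -165 + 3 = -162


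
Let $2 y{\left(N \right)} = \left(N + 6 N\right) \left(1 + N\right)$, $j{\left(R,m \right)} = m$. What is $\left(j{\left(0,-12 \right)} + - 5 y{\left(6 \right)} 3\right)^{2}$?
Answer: $4915089$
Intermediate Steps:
$y{\left(N \right)} = \frac{7 N \left(1 + N\right)}{2}$ ($y{\left(N \right)} = \frac{\left(N + 6 N\right) \left(1 + N\right)}{2} = \frac{7 N \left(1 + N\right)}{2}$)
$\left(j{\left(0,-12 \right)} + - 5 y{\left(6 \right)} 3\right)^{2} = \left(-12 + - 5 \cdot \frac{7}{2} \cdot 6 \left(1 + 6\right) 3\right)^{2} = \left(-12 + - 5 \cdot \frac{7}{2} \cdot 6 \cdot 7 \cdot 3\right)^{2} = \left(-12 + \left(-5\right) 147 \cdot 3\right)^{2} = \left(-12 - 2205\right)^{2} = \left(-2217\right)^{2} = 4915089$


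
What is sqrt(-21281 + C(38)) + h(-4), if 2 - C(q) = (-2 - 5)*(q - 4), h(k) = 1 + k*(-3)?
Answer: 13 + I*sqrt(21041) ≈ 13.0 + 145.06*I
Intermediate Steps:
h(k) = 1 - 3*k
C(q) = -26 + 7*q (C(q) = 2 - (-2 - 5)*(q - 4) = 2 - (-7)*(-4 + q) = 2 - (28 - 7*q) = 2 + (-28 + 7*q) = -26 + 7*q)
sqrt(-21281 + C(38)) + h(-4) = sqrt(-21281 + (-26 + 7*38)) + (1 - 3*(-4)) = sqrt(-21281 + (-26 + 266)) + (1 + 12) = sqrt(-21281 + 240) + 13 = sqrt(-21041) + 13 = I*sqrt(21041) + 13 = 13 + I*sqrt(21041)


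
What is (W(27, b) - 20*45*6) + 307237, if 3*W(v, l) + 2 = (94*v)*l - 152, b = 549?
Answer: 2298719/3 ≈ 7.6624e+5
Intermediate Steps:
W(v, l) = -154/3 + 94*l*v/3 (W(v, l) = -2/3 + ((94*v)*l - 152)/3 = -2/3 + (94*l*v - 152)/3 = -2/3 + (-152 + 94*l*v)/3 = -2/3 + (-152/3 + 94*l*v/3) = -154/3 + 94*l*v/3)
(W(27, b) - 20*45*6) + 307237 = ((-154/3 + (94/3)*549*27) - 20*45*6) + 307237 = ((-154/3 + 464454) - 900*6) + 307237 = (1393208/3 - 5400) + 307237 = 1377008/3 + 307237 = 2298719/3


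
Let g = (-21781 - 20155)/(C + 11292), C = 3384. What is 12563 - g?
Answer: 46104131/3669 ≈ 12566.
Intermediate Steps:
g = -10484/3669 (g = (-21781 - 20155)/(3384 + 11292) = -41936/14676 = -41936*1/14676 = -10484/3669 ≈ -2.8575)
12563 - g = 12563 - 1*(-10484/3669) = 12563 + 10484/3669 = 46104131/3669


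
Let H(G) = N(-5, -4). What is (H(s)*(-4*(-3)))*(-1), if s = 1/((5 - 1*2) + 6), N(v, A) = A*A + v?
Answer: -132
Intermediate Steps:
N(v, A) = v + A² (N(v, A) = A² + v = v + A²)
s = ⅑ (s = 1/((5 - 2) + 6) = 1/(3 + 6) = 1/9 = ⅑ ≈ 0.11111)
H(G) = 11 (H(G) = -5 + (-4)² = -5 + 16 = 11)
(H(s)*(-4*(-3)))*(-1) = (11*(-4*(-3)))*(-1) = (11*12)*(-1) = 132*(-1) = -132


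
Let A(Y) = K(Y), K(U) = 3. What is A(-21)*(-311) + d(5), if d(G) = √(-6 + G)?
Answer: -933 + I ≈ -933.0 + 1.0*I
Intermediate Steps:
A(Y) = 3
A(-21)*(-311) + d(5) = 3*(-311) + √(-6 + 5) = -933 + √(-1) = -933 + I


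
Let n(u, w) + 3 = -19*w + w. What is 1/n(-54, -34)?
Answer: 1/609 ≈ 0.0016420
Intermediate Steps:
n(u, w) = -3 - 18*w (n(u, w) = -3 + (-19*w + w) = -3 - 18*w)
1/n(-54, -34) = 1/(-3 - 18*(-34)) = 1/(-3 + 612) = 1/609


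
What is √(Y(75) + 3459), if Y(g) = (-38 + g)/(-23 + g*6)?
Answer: √630691810/427 ≈ 58.814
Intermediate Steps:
Y(g) = (-38 + g)/(-23 + 6*g)
√(Y(75) + 3459) = √((-38 + 75)/(-23 + 6*75) + 3459) = √(37/(-23 + 450) + 3459) = √(37/427 + 3459) = √(1477030/427) = √630691810/427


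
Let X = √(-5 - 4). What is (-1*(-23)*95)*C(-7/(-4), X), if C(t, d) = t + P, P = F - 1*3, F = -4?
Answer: -45885/4 ≈ -11471.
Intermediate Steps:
X = 3*I (X = √(-9) = 3*I ≈ 3.0*I)
P = -7 (P = -4 - 1*3 = -4 - 3 = -7)
C(t, d) = -7 + t (C(t, d) = t - 7 = -7 + t)
(-1*(-23)*95)*C(-7/(-4), X) = (-1*(-23)*95)*(-7 - 7/(-4)) = (23*95)*(-7 - 7*(-¼)) = 2185*(-7 + 7/4) = 2185*(-21/4) = -45885/4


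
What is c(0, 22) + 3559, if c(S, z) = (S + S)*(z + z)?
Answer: 3559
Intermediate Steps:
c(S, z) = 4*S*z (c(S, z) = (2*S)*(2*z) = 4*S*z)
c(0, 22) + 3559 = 4*0*22 + 3559 = 0 + 3559 = 3559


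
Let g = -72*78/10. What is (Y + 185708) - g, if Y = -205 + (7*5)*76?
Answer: 943623/5 ≈ 1.8872e+5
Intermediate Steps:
Y = 2455 (Y = -205 + 35*76 = -205 + 2660 = 2455)
g = -2808/5 (g = -5616*⅒ = -2808/5 ≈ -561.60)
(Y + 185708) - g = (2455 + 185708) - 1*(-2808/5) = 188163 + 2808/5 = 943623/5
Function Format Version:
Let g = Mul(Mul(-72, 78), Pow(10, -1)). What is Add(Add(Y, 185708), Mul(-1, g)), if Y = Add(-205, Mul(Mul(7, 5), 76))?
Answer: Rational(943623, 5) ≈ 1.8872e+5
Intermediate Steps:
Y = 2455 (Y = Add(-205, Mul(35, 76)) = Add(-205, 2660) = 2455)
g = Rational(-2808, 5) (g = Mul(-5616, Rational(1, 10)) = Rational(-2808, 5) ≈ -561.60)
Add(Add(Y, 185708), Mul(-1, g)) = Add(Add(2455, 185708), Mul(-1, Rational(-2808, 5))) = Add(188163, Rational(2808, 5)) = Rational(943623, 5)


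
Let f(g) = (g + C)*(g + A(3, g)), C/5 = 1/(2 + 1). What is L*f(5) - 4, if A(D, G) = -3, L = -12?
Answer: -164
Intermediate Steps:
C = 5/3 (C = 5/(2 + 1) = 5/3 ≈ 1.6667)
f(g) = (-3 + g)*(5/3 + g) (f(g) = (g + 5/3)*(g - 3) = (5/3 + g)*(-3 + g) = (-3 + g)*(5/3 + g))
L*f(5) - 4 = -12*(-5 + 5² - 4/3*5) - 4 = -12*(-5 + 25 - 20/3) - 4 = -12*40/3 - 4 = -160 - 4 = -164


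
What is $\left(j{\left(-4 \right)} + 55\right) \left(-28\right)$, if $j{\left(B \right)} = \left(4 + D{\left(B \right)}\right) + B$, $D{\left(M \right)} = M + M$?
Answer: $-1316$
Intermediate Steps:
$D{\left(M \right)} = 2 M$
$j{\left(B \right)} = 4 + 3 B$ ($j{\left(B \right)} = \left(4 + 2 B\right) + B = 4 + 3 B$)
$\left(j{\left(-4 \right)} + 55\right) \left(-28\right) = \left(\left(4 + 3 \left(-4\right)\right) + 55\right) \left(-28\right) = \left(\left(4 - 12\right) + 55\right) \left(-28\right) = \left(-8 + 55\right) \left(-28\right) = 47 \left(-28\right) = -1316$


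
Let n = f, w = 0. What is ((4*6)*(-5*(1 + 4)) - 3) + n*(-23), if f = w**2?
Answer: -603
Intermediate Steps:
f = 0 (f = 0**2 = 0)
n = 0
((4*6)*(-5*(1 + 4)) - 3) + n*(-23) = ((4*6)*(-5*(1 + 4)) - 3) + 0*(-23) = (24*(-5*5) - 3) + 0 = (24*(-25) - 3) + 0 = (-600 - 3) + 0 = -603 + 0 = -603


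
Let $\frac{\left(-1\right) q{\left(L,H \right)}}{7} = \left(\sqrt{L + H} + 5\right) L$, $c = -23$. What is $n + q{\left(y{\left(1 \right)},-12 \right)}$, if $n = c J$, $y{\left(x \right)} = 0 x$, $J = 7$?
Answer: $-161$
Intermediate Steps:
$y{\left(x \right)} = 0$
$q{\left(L,H \right)} = - 7 L \left(5 + \sqrt{H + L}\right)$ ($q{\left(L,H \right)} = - 7 \left(\sqrt{L + H} + 5\right) L = - 7 \left(\sqrt{H + L} + 5\right) L = - 7 \left(5 + \sqrt{H + L}\right) L = - 7 L \left(5 + \sqrt{H + L}\right)$)
$n = -161$ ($n = \left(-23\right) 7 = -161$)
$n + q{\left(y{\left(1 \right)},-12 \right)} = -161 - 0 \left(5 + \sqrt{-12 + 0}\right) = -161 - 0 \left(5 + \sqrt{-12}\right) = -161 - 0 \left(5 + 2 i \sqrt{3}\right) = -161 + 0 = -161$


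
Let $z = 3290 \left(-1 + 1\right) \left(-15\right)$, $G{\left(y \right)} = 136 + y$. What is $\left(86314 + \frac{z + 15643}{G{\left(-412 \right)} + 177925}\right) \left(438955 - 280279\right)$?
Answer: $\frac{2433076127108004}{177649} \approx 1.3696 \cdot 10^{10}$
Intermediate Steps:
$z = 0$ ($z = 3290 \cdot 0 \left(-15\right) = 3290 \cdot 0 = 0$)
$\left(86314 + \frac{z + 15643}{G{\left(-412 \right)} + 177925}\right) \left(438955 - 280279\right) = \left(86314 + \frac{0 + 15643}{\left(136 - 412\right) + 177925}\right) \left(438955 - 280279\right) = \left(86314 + \frac{15643}{-276 + 177925}\right) 158676 = \left(86314 + \frac{15643}{177649}\right) 158676 = \frac{15333611429}{177649} \cdot 158676 = \frac{2433076127108004}{177649}$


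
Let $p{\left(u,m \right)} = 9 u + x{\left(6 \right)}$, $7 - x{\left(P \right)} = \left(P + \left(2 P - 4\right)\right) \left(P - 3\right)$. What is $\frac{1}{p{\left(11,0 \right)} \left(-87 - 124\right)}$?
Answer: $- \frac{1}{13504} \approx -7.4052 \cdot 10^{-5}$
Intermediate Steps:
$x{\left(P \right)} = 7 - \left(-4 + 3 P\right) \left(-3 + P\right)$ ($x{\left(P \right)} = 7 - \left(P + \left(2 P - 4\right)\right) \left(P - 3\right) = 7 - \left(P + \left(-4 + 2 P\right)\right) \left(-3 + P\right) = 7 - \left(-4 + 3 P\right) \left(-3 + P\right)$)
$p{\left(u,m \right)} = -35 + 9 u$ ($p{\left(u,m \right)} = 9 u - \left(-73 + 108\right) = 9 u - 35 = -35 + 9 u$)
$\frac{1}{p{\left(11,0 \right)} \left(-87 - 124\right)} = \frac{1}{\left(-35 + 9 \cdot 11\right) \left(-87 - 124\right)} = \frac{1}{\left(-35 + 99\right) \left(-211\right)} = \frac{1}{64 \left(-211\right)} = \frac{1}{-13504} = - \frac{1}{13504}$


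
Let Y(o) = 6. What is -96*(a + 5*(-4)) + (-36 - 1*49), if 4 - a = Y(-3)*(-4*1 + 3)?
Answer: 875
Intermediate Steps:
a = 10 (a = 4 - 6*(-4*1 + 3) = 4 - 6*(-4 + 3) = 4 - 6*(-1) = 4 - 1*(-6) = 4 + 6 = 10)
-96*(a + 5*(-4)) + (-36 - 1*49) = -96*(10 + 5*(-4)) + (-36 - 1*49) = -96*(10 - 20) + (-36 - 49) = -96*(-10) - 85 = 960 - 85 = 875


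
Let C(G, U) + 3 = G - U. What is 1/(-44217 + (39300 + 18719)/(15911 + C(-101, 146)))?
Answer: -15661/692424418 ≈ -2.2618e-5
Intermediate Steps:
C(G, U) = -3 + G - U (C(G, U) = -3 + (G - U) = -3 + G - U)
1/(-44217 + (39300 + 18719)/(15911 + C(-101, 146))) = 1/(-44217 + (39300 + 18719)/(15911 + (-3 - 101 - 1*146))) = 1/(-44217 + 58019/(15911 + (-3 - 101 - 146))) = 1/(-44217 + 58019/(15911 - 250)) = 1/(-44217 + 58019/15661) = 1/(-692424418/15661) = -15661/692424418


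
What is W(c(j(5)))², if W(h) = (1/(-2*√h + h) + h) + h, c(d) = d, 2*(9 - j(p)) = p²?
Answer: (143*I + 1428*√14)/(7*(I + 4*√14)) ≈ 50.864 - 2.0336*I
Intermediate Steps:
j(p) = 9 - p²/2
W(h) = 1/(h - 2*√h) + 2*h (W(h) = (1/(h - 2*√h) + h) + h = (h + 1/(h - 2*√h)) + h = 1/(h - 2*√h) + 2*h)
W(c(j(5)))² = ((-1 - 2*(9 - ½*5²)² + 4*(9 - ½*5²)^(3/2))/(-(9 - ½*5²) + 2*√(9 - ½*5²)))² = ((-1 - 2*(9 - ½*25)² + 4*(9 - ½*25)^(3/2))/(-(9 - ½*25) + 2*√(9 - ½*25)))² = ((-1 - 2*(9 - 25/2)² + 4*(9 - 25/2)^(3/2))/(-(9 - 25/2) + 2*√(9 - 25/2)))² = ((-1 - 2*(-7/2)² + 4*(-7/2)^(3/2))/(-1*(-7/2) + 2*√(-7/2)))² = ((-1 - 2*49/4 + 4*(-7*I*√14/4))/(7/2 + 2*(I*√14/2)))² = ((-1 - 49/2 - 7*I*√14)/(7/2 + I*√14))² = ((-51/2 - 7*I*√14)/(7/2 + I*√14))² = (-51/2 - 7*I*√14)²/(7/2 + I*√14)²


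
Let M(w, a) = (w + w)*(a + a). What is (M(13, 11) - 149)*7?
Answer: 2961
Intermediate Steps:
M(w, a) = 4*a*w (M(w, a) = (2*w)*(2*a) = 4*a*w)
(M(13, 11) - 149)*7 = (4*11*13 - 149)*7 = (572 - 149)*7 = 423*7 = 2961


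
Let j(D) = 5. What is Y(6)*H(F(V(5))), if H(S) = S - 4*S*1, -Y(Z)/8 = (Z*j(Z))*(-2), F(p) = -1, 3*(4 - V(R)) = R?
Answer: 1440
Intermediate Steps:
V(R) = 4 - R/3
Y(Z) = 80*Z (Y(Z) = -8*Z*5*(-2) = -8*5*Z*(-2) = -(-80)*Z = 80*Z)
H(S) = -3*S (H(S) = S - 4*S = -3*S)
Y(6)*H(F(V(5))) = (80*6)*(-3*(-1)) = 480*3 = 1440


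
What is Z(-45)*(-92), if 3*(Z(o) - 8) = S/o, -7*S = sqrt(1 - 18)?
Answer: -736 - 92*I*sqrt(17)/945 ≈ -736.0 - 0.4014*I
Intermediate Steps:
S = -I*sqrt(17)/7 (S = -sqrt(1 - 18)/7 = -I*sqrt(17)/7 ≈ -0.58902*I)
Z(o) = 8 - I*sqrt(17)/(21*o) (Z(o) = 8 + ((-I*sqrt(17)/7)/o)/3 = 8 + (-I*sqrt(17)/(7*o))/3 = 8 - I*sqrt(17)/(21*o))
Z(-45)*(-92) = (8 - 1/21*I*sqrt(17)/(-45))*(-92) = (8 - 1/21*I*sqrt(17)*(-1/45))*(-92) = (8 + I*sqrt(17)/945)*(-92) = -736 - 92*I*sqrt(17)/945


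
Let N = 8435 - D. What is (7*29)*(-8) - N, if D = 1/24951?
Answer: -250982108/24951 ≈ -10059.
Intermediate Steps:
D = 1/24951 ≈ 4.0079e-5
N = 210461684/24951 (N = 8435 - 1*1/24951 = 8435 - 1/24951 = 210461684/24951 ≈ 8435.0)
(7*29)*(-8) - N = (7*29)*(-8) - 1*210461684/24951 = 203*(-8) - 210461684/24951 = -1624 - 210461684/24951 = -250982108/24951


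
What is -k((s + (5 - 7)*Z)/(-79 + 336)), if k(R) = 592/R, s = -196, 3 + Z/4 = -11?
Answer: 38036/21 ≈ 1811.2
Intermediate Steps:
Z = -56 (Z = -12 + 4*(-11) = -12 - 44 = -56)
-k((s + (5 - 7)*Z)/(-79 + 336)) = -592/((-196 + (5 - 7)*(-56))/(-79 + 336)) = -592/((-196 - 2*(-56))/257) = -592/((-196 + 112)*(1/257)) = -592/((-84*1/257)) = -592/(-84/257) = -592*(-257)/84 = -1*(-38036/21) = 38036/21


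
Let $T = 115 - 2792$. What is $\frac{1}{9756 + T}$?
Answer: $\frac{1}{7079} \approx 0.00014126$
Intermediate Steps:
$T = -2677$ ($T = 115 - 2792 = -2677$)
$\frac{1}{9756 + T} = \frac{1}{9756 - 2677} = \frac{1}{7079}$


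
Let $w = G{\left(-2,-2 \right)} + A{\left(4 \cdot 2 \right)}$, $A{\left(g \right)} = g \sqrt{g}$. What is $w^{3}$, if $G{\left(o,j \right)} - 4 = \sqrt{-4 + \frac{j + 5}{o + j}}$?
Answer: $\frac{\left(8 + 32 \sqrt{2} + i \sqrt{19}\right)^{3}}{8} \approx 18500.0 + 4625.5 i$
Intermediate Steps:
$G{\left(o,j \right)} = 4 + \sqrt{-4 + \frac{5 + j}{j + o}}$ ($G{\left(o,j \right)} = 4 + \sqrt{-4 + \frac{j + 5}{o + j}} = 4 + \sqrt{-4 + \frac{5 + j}{j + o}}$)
$A{\left(g \right)} = g^{\frac{3}{2}}$
$w = 4 + 16 \sqrt{2} + \frac{i \sqrt{19}}{2}$ ($w = \left(4 + \sqrt{\frac{5 - -8 - -6}{-2 - 2}}\right) + \left(4 \cdot 2\right)^{\frac{3}{2}} = \left(4 + \sqrt{\frac{5 + 8 + 6}{-4}}\right) + 8^{\frac{3}{2}} = \left(4 + \sqrt{\left(- \frac{1}{4}\right) 19}\right) + 16 \sqrt{2} = \left(4 + \sqrt{- \frac{19}{4}}\right) + 16 \sqrt{2} = \left(4 + \frac{i \sqrt{19}}{2}\right) + 16 \sqrt{2} = 4 + 16 \sqrt{2} + \frac{i \sqrt{19}}{2} \approx 26.627 + 2.1795 i$)
$w^{3} = \left(4 + 16 \sqrt{2} + \frac{i \sqrt{19}}{2}\right)^{3}$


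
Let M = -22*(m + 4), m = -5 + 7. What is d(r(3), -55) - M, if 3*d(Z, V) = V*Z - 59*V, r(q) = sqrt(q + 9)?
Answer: 3641/3 - 110*sqrt(3)/3 ≈ 1150.2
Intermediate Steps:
r(q) = sqrt(9 + q)
d(Z, V) = -59*V/3 + V*Z/3 (d(Z, V) = (V*Z - 59*V)/3 = (-59*V + V*Z)/3 = -59*V/3 + V*Z/3)
m = 2
M = -132 (M = -22*(2 + 4) = -22*6 = -132)
d(r(3), -55) - M = (1/3)*(-55)*(-59 + sqrt(9 + 3)) - 1*(-132) = (1/3)*(-55)*(-59 + sqrt(12)) + 132 = (1/3)*(-55)*(-59 + 2*sqrt(3)) + 132 = (3245/3 - 110*sqrt(3)/3) + 132 = 3641/3 - 110*sqrt(3)/3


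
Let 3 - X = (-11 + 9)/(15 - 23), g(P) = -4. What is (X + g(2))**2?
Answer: 25/16 ≈ 1.5625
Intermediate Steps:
X = 11/4 (X = 3 - (-11 + 9)/(15 - 23) = 3 - (-2)/(-8) = 3 - (-2)*(-1)/8 = 3 - 1*1/4 = 3 - 1/4 = 11/4 ≈ 2.7500)
(X + g(2))**2 = (11/4 - 4)**2 = (-5/4)**2 = 25/16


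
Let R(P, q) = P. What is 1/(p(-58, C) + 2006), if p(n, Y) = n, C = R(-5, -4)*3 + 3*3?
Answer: 1/1948 ≈ 0.00051335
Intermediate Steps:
C = -6 (C = -5*3 + 3*3 = -15 + 9 = -6)
1/(p(-58, C) + 2006) = 1/(-58 + 2006) = 1/1948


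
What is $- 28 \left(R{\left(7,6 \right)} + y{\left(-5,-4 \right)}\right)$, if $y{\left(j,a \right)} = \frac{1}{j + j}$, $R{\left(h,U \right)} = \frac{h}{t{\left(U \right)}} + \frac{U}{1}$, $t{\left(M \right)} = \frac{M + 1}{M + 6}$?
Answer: $- \frac{2506}{5} \approx -501.2$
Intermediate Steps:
$t{\left(M \right)} = \frac{1 + M}{6 + M}$
$R{\left(h,U \right)} = U + \frac{h \left(6 + U\right)}{1 + U}$ ($R{\left(h,U \right)} = \frac{h}{\frac{1}{6 + U} \left(1 + U\right)} + \frac{U}{1} = h \frac{6 + U}{1 + U} + U 1 = \frac{h \left(6 + U\right)}{1 + U} + U = U + \frac{h \left(6 + U\right)}{1 + U}$)
$y{\left(j,a \right)} = \frac{1}{2 j}$
$- 28 \left(R{\left(7,6 \right)} + y{\left(-5,-4 \right)}\right) = - 28 \left(\frac{6 \left(1 + 6\right) + 7 \left(6 + 6\right)}{1 + 6} + \frac{1}{2 \left(-5\right)}\right) = - 28 \left(\frac{6 \cdot 7 + 7 \cdot 12}{7} + \frac{1}{2} \left(- \frac{1}{5}\right)\right) = - 28 \left(\frac{42 + 84}{7} - \frac{1}{10}\right) = - 28 \left(\frac{1}{7} \cdot 126 - \frac{1}{10}\right) = - 28 \left(18 - \frac{1}{10}\right) = \left(-28\right) \frac{179}{10} = - \frac{2506}{5}$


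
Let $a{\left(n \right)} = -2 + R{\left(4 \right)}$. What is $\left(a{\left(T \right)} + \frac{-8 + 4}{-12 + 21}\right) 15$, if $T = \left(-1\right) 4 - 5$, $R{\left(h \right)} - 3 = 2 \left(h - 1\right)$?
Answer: $\frac{295}{3} \approx 98.333$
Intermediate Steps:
$R{\left(h \right)} = 1 + 2 h$ ($R{\left(h \right)} = 3 + 2 \left(h - 1\right) = 3 + 2 \left(-1 + h\right) = 3 + \left(-2 + 2 h\right) = 1 + 2 h$)
$T = -9$ ($T = -4 - 5 = -9$)
$a{\left(n \right)} = 7$ ($a{\left(n \right)} = -2 + \left(1 + 2 \cdot 4\right) = -2 + \left(1 + 8\right) = -2 + 9 = 7$)
$\left(a{\left(T \right)} + \frac{-8 + 4}{-12 + 21}\right) 15 = \left(7 + \frac{-8 + 4}{-12 + 21}\right) 15 = \left(7 - \frac{4}{9}\right) 15 = \frac{59}{9} \cdot 15 = \frac{295}{3}$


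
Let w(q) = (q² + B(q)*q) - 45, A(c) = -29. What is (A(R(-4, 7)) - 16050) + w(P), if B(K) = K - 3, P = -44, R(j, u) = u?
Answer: -12120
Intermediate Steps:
B(K) = -3 + K
w(q) = -45 + q² + q*(-3 + q) (w(q) = (q² + (-3 + q)*q) - 45 = (q² + q*(-3 + q)) - 45 = -45 + q² + q*(-3 + q))
(A(R(-4, 7)) - 16050) + w(P) = (-29 - 16050) + (-45 + (-44)² - 44*(-3 - 44)) = -16079 + (-45 + 1936 - 44*(-47)) = -16079 + (-45 + 1936 + 2068) = -16079 + 3959 = -12120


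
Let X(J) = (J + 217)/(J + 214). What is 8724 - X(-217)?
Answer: 8724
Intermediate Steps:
X(J) = (217 + J)/(214 + J)
8724 - X(-217) = 8724 - (217 - 217)/(214 - 217) = 8724 - 0/(-3) = 8724 - (-1)*0/3 = 8724 - 1*0 = 8724 + 0 = 8724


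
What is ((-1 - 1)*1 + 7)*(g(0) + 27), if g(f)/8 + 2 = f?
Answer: 55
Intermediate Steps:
g(f) = -16 + 8*f
((-1 - 1)*1 + 7)*(g(0) + 27) = ((-1 - 1)*1 + 7)*((-16 + 8*0) + 27) = (-2*1 + 7)*((-16 + 0) + 27) = (-2 + 7)*(-16 + 27) = 5*11 = 55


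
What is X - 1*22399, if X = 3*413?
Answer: -21160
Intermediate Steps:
X = 1239
X - 1*22399 = 1239 - 1*22399 = 1239 - 22399 = -21160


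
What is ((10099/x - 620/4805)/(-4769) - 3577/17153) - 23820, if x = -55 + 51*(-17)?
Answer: -55693632118150825/2338083542374 ≈ -23820.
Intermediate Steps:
x = -922 (x = -55 - 867 = -922)
((10099/x - 620/4805)/(-4769) - 3577/17153) - 23820 = ((10099/(-922) - 620/4805)/(-4769) - 3577/17153) - 23820 = ((10099*(-1/922) - 620*1/4805)*(-1/4769) - 3577*1/17153) - 23820 = ((-10099/922 - 4/31)*(-1/4769) - 3577/17153) - 23820 = (-316757/28582*(-1/4769) - 3577/17153) - 23820 = (316757/136307558 - 3577/17153) - 23820 = -482138802145/2338083542374 - 23820 = -55693632118150825/2338083542374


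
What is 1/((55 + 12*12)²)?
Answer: 1/39601 ≈ 2.5252e-5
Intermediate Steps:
1/((55 + 12*12)²) = 1/((55 + 144)²) = 1/(199²) = 1/39601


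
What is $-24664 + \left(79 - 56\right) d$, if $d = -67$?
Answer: $-26205$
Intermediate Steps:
$-24664 + \left(79 - 56\right) d = -24664 + \left(79 - 56\right) \left(-67\right) = -24664 + 23 \left(-67\right) = -24664 - 1541 = -26205$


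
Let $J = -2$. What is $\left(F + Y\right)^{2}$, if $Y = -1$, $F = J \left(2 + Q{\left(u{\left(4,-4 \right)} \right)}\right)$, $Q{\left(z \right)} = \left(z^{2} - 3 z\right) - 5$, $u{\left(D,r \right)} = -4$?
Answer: $2601$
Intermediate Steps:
$Q{\left(z \right)} = -5 + z^{2} - 3 z$
$F = -50$ ($F = - 2 \left(2 - \left(-7 - 16\right)\right) = - 2 \left(2 + \left(-5 + 16 + 12\right)\right) = - 2 \left(2 + 23\right) = \left(-2\right) 25 = -50$)
$\left(F + Y\right)^{2} = \left(-50 - 1\right)^{2} = \left(-51\right)^{2} = 2601$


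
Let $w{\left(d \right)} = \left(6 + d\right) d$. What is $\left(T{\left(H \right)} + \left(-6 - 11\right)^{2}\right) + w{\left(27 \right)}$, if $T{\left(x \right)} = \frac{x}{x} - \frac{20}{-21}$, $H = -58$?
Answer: $\frac{24821}{21} \approx 1182.0$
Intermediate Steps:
$w{\left(d \right)} = d \left(6 + d\right)$
$T{\left(x \right)} = \frac{41}{21}$ ($T{\left(x \right)} = 1 - - \frac{20}{21} = 1 + \frac{20}{21} = \frac{41}{21}$)
$\left(T{\left(H \right)} + \left(-6 - 11\right)^{2}\right) + w{\left(27 \right)} = \left(\frac{41}{21} + \left(-6 - 11\right)^{2}\right) + 27 \left(6 + 27\right) = \left(\frac{41}{21} + \left(-17\right)^{2}\right) + 27 \cdot 33 = \left(\frac{41}{21} + 289\right) + 891 = \frac{6110}{21} + 891 = \frac{24821}{21}$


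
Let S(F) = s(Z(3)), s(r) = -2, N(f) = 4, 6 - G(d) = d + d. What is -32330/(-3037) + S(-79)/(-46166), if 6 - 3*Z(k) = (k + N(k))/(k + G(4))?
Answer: 746276427/70103071 ≈ 10.645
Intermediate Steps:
G(d) = 6 - 2*d (G(d) = 6 - (d + d) = 6 - 2*d)
Z(k) = 2 - (4 + k)/(3*(-2 + k)) (Z(k) = 2 - (k + 4)/(3*(k + (6 - 2*4))) = 2 - (4 + k)/(3*(k + (6 - 8))) = 2 - (4 + k)/(3*(k - 2)) = 2 - (4 + k)/(3*(-2 + k)))
S(F) = -2
-32330/(-3037) + S(-79)/(-46166) = -32330/(-3037) - 2/(-46166) = -32330*(-1/3037) - 2*(-1/46166) = 32330/3037 + 1/23083 = 746276427/70103071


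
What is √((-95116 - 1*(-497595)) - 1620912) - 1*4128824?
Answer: -4128824 + I*√1218433 ≈ -4.1288e+6 + 1103.8*I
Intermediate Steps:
√((-95116 - 1*(-497595)) - 1620912) - 1*4128824 = √((-95116 + 497595) - 1620912) - 4128824 = √(402479 - 1620912) - 4128824 = √(-1218433) - 4128824 = I*√1218433 - 4128824 = -4128824 + I*√1218433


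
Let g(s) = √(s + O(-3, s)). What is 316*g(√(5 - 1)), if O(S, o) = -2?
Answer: 0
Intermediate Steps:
g(s) = √(-2 + s) (g(s) = √(s - 2) = √(-2 + s))
316*g(√(5 - 1)) = 316*√(-2 + √(5 - 1)) = 316*√(-2 + √4) = 316*√(-2 + 2) = 316*√0 = 316*0 = 0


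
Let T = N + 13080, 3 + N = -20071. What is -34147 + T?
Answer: -41141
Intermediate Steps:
N = -20074 (N = -3 - 20071 = -20074)
T = -6994 (T = -20074 + 13080 = -6994)
-34147 + T = -34147 - 6994 = -41141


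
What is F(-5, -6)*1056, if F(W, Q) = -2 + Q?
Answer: -8448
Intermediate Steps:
F(-5, -6)*1056 = (-2 - 6)*1056 = -8*1056 = -8448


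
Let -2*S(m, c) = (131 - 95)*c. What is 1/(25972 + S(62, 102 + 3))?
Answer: 1/24082 ≈ 4.1525e-5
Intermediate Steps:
S(m, c) = -18*c (S(m, c) = -(131 - 95)*c/2 = -18*c)
1/(25972 + S(62, 102 + 3)) = 1/(25972 - 18*(102 + 3)) = 1/(25972 - 18*105) = 1/(25972 - 1890) = 1/24082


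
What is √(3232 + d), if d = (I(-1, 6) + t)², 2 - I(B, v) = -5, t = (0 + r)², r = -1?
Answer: 4*√206 ≈ 57.411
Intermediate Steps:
t = 1 (t = (0 - 1)² = (-1)² = 1)
I(B, v) = 7 (I(B, v) = 2 - 1*(-5) = 2 + 5 = 7)
d = 64 (d = (7 + 1)² = 8² = 64)
√(3232 + d) = √(3232 + 64) = √3296 = 4*√206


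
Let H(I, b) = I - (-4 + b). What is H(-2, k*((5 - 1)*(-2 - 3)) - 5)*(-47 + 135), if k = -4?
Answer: -6424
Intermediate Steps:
H(I, b) = 4 + I - b (H(I, b) = I + (4 - b) = 4 + I - b)
H(-2, k*((5 - 1)*(-2 - 3)) - 5)*(-47 + 135) = (4 - 2 - (-4*(5 - 1)*(-2 - 3) - 5))*(-47 + 135) = (4 - 2 - (-16*(-5) - 5))*88 = (4 - 2 - (-4*(-20) - 5))*88 = (4 - 2 - (80 - 5))*88 = (4 - 2 - 1*75)*88 = (4 - 2 - 75)*88 = -73*88 = -6424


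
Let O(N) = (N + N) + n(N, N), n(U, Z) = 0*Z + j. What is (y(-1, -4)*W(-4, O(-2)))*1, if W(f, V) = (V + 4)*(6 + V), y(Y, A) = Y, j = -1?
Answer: 1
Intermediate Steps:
n(U, Z) = -1 (n(U, Z) = 0*Z - 1 = 0 - 1 = -1)
O(N) = -1 + 2*N (O(N) = (N + N) - 1 = 2*N - 1 = -1 + 2*N)
W(f, V) = (4 + V)*(6 + V)
(y(-1, -4)*W(-4, O(-2)))*1 = -(24 + (-1 + 2*(-2))² + 10*(-1 + 2*(-2)))*1 = -(24 + (-1 - 4)² + 10*(-1 - 4))*1 = -(24 + (-5)² + 10*(-5))*1 = -(24 + 25 - 50)*1 = -1*(-1)*1 = 1*1 = 1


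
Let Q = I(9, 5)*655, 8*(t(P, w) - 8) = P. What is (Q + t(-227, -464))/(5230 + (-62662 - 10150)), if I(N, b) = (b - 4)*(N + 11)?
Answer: -104637/540656 ≈ -0.19354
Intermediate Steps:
I(N, b) = (-4 + b)*(11 + N)
t(P, w) = 8 + P/8
Q = 13100 (Q = (-44 - 4*9 + 11*5 + 9*5)*655 = (-44 - 36 + 55 + 45)*655 = 20*655 = 13100)
(Q + t(-227, -464))/(5230 + (-62662 - 10150)) = (13100 + (8 + (1/8)*(-227)))/(5230 + (-62662 - 10150)) = (13100 + (8 - 227/8))/(5230 - 72812) = (13100 - 163/8)/(-67582) = (104637/8)*(-1/67582) = -104637/540656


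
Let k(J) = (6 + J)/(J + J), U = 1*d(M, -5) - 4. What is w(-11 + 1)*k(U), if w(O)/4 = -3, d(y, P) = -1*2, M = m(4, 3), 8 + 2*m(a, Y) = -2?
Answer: 0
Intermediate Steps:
m(a, Y) = -5 (m(a, Y) = -4 + (1/2)*(-2) = -4 - 1 = -5)
M = -5
d(y, P) = -2
w(O) = -12 (w(O) = 4*(-3) = -12)
U = -6 (U = 1*(-2) - 4 = -2 - 4 = -6)
k(J) = (6 + J)/(2*J) (k(J) = (6 + J)/((2*J)) = (6 + J)*(1/(2*J)) = (6 + J)/(2*J))
w(-11 + 1)*k(U) = -6*(6 - 6)/(-6) = -6*(-1)*0/6 = -12*0 = 0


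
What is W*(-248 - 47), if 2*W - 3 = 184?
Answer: -55165/2 ≈ -27583.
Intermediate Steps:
W = 187/2 (W = 3/2 + (½)*184 = 3/2 + 92 = 187/2 ≈ 93.500)
W*(-248 - 47) = 187*(-248 - 47)/2 = (187/2)*(-295) = -55165/2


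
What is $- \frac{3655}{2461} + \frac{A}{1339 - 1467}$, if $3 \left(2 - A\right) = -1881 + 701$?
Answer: $- \frac{2161133}{472512} \approx -4.5737$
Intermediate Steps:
$A = \frac{1186}{3}$ ($A = 2 - \frac{-1881 + 701}{3} = 2 - - \frac{1180}{3} = 2 + \frac{1180}{3} = \frac{1186}{3} \approx 395.33$)
$- \frac{3655}{2461} + \frac{A}{1339 - 1467} = - \frac{3655}{2461} + \frac{1186}{3 \left(1339 - 1467\right)} = \left(-3655\right) \frac{1}{2461} + \frac{1186}{3 \left(-128\right)} = - \frac{3655}{2461} + \frac{1186}{3} \left(- \frac{1}{128}\right) = - \frac{3655}{2461} - \frac{593}{192} = - \frac{2161133}{472512}$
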